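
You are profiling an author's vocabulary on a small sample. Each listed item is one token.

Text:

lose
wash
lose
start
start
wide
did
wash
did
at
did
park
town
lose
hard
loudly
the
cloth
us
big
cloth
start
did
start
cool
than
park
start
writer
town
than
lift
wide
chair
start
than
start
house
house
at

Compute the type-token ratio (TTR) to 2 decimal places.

N = 40 tokens, V = 20 types.
TTR = V / N = 20 / 40 = 0.50

0.50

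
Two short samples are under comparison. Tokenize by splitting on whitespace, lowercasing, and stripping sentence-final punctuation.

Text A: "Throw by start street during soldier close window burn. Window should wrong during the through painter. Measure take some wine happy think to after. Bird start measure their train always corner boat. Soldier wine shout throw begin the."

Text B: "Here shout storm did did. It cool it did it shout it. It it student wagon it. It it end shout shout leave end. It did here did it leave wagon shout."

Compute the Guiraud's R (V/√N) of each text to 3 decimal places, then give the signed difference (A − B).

3.099

A: V=30, N=38, R=4.867
B: V=10, N=32, R=1.768
Difference = 4.867 − 1.768 = 3.099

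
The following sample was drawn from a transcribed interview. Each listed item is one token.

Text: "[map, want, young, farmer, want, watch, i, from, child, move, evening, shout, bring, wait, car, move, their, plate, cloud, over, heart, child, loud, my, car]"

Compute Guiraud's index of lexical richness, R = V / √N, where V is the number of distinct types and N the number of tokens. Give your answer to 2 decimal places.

N = 25, V = 21.
√N = 5.000000
R = 21 / 5.000000 = 4.20

4.20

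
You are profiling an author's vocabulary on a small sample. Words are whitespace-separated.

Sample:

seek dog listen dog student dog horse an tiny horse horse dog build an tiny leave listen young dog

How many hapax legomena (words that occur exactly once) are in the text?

Frequencies: dog:5, horse:3, listen:2, an:2, tiny:2, seek:1, student:1, build:1, leave:1, young:1
Hapax (freq=1): build, leave, seek, student, young

5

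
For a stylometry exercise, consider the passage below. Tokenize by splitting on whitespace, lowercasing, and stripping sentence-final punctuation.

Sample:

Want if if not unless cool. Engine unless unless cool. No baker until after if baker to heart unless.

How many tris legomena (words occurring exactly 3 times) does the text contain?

Frequencies: unless:4, if:3, cool:2, baker:2, want:1, not:1, engine:1, no:1, until:1, after:1, to:1, heart:1
Words with frequency 3: if

1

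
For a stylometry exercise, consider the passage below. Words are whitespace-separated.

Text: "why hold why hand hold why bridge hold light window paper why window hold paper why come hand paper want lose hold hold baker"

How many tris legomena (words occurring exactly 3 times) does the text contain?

Frequencies: hold:6, why:5, paper:3, hand:2, window:2, bridge:1, light:1, come:1, want:1, lose:1, baker:1
Words with frequency 3: paper

1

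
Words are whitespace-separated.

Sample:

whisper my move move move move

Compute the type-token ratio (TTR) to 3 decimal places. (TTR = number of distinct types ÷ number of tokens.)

N = 6 tokens, V = 3 types.
TTR = V / N = 3 / 6 = 0.500

0.500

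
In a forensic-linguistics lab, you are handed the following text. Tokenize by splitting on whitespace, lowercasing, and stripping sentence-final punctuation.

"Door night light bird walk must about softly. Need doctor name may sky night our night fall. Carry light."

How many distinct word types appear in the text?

Distinct types: {about, bird, carry, doctor, door, fall, light, may, must, name, need, night, our, sky, softly, walk}
V = 16

16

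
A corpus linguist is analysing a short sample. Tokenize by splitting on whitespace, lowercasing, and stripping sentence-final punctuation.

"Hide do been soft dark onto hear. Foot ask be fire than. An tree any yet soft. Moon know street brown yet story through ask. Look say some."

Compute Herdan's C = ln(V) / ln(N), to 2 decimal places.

N = 28, V = 25.
ln(V) = 3.218876, ln(N) = 3.332205
C = 3.218876 / 3.332205 = 0.97

0.97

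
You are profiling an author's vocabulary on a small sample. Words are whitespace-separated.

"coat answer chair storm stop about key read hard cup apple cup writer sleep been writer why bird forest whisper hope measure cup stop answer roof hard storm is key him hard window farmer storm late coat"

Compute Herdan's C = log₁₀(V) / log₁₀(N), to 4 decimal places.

0.9023

N = 37, V = 26.
log₁₀(V) = 1.414973, log₁₀(N) = 1.568202
C = 1.414973 / 1.568202 = 0.9023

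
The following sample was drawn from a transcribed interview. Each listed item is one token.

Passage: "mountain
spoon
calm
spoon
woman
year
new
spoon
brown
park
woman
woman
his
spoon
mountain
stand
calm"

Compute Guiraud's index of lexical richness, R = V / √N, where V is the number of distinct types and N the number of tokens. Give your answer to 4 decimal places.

2.4254

N = 17, V = 10.
√N = 4.123106
R = 10 / 4.123106 = 2.4254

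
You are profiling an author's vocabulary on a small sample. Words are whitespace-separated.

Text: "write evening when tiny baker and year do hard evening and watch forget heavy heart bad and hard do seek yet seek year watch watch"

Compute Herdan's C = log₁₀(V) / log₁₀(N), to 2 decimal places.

N = 25, V = 16.
log₁₀(V) = 1.204120, log₁₀(N) = 1.397940
C = 1.204120 / 1.397940 = 0.86

0.86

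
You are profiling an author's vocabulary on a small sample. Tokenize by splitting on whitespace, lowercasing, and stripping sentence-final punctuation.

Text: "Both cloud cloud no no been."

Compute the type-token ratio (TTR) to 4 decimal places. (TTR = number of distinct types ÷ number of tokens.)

N = 6 tokens, V = 4 types.
TTR = V / N = 4 / 6 = 0.6667

0.6667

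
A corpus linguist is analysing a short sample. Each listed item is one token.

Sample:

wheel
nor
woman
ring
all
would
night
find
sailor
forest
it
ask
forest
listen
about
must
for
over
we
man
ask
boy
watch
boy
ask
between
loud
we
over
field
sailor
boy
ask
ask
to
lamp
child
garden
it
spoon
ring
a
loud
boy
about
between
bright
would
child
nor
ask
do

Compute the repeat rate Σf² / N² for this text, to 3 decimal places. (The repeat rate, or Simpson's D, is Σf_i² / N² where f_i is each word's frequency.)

0.044

Frequencies: ask:6, boy:4, nor:2, ring:2, would:2, sailor:2, forest:2, it:2, about:2, over:2, we:2, between:2, loud:2, child:2, wheel:1, woman:1, all:1, night:1, find:1, listen:1, … (12 more, each freq 1)
Σf² = 118; N² = 2704
Repeat rate = 118 / 2704 = 0.044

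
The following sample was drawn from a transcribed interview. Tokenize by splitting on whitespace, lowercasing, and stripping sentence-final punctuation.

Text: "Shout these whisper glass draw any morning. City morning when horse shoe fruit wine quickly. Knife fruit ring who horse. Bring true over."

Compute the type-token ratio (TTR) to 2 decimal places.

0.87

N = 23 tokens, V = 20 types.
TTR = V / N = 20 / 23 = 0.87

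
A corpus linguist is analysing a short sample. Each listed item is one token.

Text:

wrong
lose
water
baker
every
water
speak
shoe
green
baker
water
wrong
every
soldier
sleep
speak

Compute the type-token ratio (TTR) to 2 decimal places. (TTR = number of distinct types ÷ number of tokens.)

0.63

N = 16 tokens, V = 10 types.
TTR = V / N = 10 / 16 = 0.63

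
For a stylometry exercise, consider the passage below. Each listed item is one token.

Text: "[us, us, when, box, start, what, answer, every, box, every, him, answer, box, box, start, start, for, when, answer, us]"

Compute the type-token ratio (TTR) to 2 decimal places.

0.45

N = 20 tokens, V = 9 types.
TTR = V / N = 9 / 20 = 0.45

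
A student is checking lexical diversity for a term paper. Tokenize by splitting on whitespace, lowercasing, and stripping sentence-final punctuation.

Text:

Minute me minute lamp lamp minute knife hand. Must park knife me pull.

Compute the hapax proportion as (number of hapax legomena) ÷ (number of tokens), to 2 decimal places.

0.31

Frequencies: minute:3, me:2, lamp:2, knife:2, hand:1, must:1, park:1, pull:1
Hapax count = 4; token count = 13.
Ratio = 4 / 13 = 0.31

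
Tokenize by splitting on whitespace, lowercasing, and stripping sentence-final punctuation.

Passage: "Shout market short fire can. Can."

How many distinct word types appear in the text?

Distinct types: {can, fire, market, short, shout}
V = 5

5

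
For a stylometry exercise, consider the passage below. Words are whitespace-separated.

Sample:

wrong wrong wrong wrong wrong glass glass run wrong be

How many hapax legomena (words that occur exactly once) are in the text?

Frequencies: wrong:6, glass:2, run:1, be:1
Hapax (freq=1): be, run

2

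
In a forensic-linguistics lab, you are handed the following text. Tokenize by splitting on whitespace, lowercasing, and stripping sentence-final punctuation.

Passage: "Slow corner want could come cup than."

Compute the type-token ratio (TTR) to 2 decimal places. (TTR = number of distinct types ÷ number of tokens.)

1.00

N = 7 tokens, V = 7 types.
TTR = V / N = 7 / 7 = 1.00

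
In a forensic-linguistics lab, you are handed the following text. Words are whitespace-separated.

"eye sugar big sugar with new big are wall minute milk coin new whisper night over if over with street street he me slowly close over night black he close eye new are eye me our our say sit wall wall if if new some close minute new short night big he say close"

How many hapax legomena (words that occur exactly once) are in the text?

Frequencies: new:5, close:4, eye:3, big:3, wall:3, night:3, over:3, if:3, he:3, sugar:2, with:2, are:2, minute:2, street:2, me:2, our:2, say:2, milk:1, coin:1, whisper:1, … (5 more, each freq 1)
Hapax (freq=1): black, coin, milk, short, sit, slowly, some, whisper

8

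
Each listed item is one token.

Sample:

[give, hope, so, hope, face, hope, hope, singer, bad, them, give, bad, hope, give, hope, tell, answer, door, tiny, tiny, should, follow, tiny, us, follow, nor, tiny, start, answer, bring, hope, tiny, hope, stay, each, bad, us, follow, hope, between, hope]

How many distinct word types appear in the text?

Distinct types: {answer, bad, between, bring, door, each, face, follow, give, hope, nor, should, singer, so, start, stay, tell, them, tiny, us}
V = 20

20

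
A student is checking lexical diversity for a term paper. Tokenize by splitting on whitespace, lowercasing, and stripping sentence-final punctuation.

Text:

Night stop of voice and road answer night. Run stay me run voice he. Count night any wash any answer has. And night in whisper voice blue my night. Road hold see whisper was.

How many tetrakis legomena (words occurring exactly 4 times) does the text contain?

0

Frequencies: night:5, voice:3, and:2, road:2, answer:2, run:2, any:2, whisper:2, stop:1, of:1, stay:1, me:1, he:1, count:1, wash:1, has:1, in:1, blue:1, my:1, hold:1, … (2 more, each freq 1)
Words with frequency 4: (none)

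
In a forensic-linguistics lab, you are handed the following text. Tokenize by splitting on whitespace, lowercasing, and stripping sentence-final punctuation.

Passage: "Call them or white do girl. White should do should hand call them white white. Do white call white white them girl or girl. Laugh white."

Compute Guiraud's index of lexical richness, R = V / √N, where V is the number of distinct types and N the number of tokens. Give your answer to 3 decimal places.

N = 26, V = 9.
√N = 5.099020
R = 9 / 5.099020 = 1.765

1.765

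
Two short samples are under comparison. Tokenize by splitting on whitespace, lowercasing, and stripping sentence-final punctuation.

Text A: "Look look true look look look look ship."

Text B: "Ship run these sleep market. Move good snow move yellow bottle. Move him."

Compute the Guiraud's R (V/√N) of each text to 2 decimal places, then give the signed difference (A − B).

-1.99

A: V=3, N=8, R=1.06
B: V=11, N=13, R=3.05
Difference = 1.06 − 3.05 = -1.99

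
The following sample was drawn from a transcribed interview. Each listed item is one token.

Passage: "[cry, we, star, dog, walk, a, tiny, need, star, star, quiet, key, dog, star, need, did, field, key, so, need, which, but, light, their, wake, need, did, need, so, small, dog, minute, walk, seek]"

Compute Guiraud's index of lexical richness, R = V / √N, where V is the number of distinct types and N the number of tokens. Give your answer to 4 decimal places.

N = 34, V = 21.
√N = 5.830952
R = 21 / 5.830952 = 3.6015

3.6015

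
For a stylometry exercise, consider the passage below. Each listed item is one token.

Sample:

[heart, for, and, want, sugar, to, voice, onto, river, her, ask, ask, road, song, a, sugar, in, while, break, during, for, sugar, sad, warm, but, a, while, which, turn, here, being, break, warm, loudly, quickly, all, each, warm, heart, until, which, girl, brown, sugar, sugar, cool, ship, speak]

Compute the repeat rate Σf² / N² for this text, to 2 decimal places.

0.04

Frequencies: sugar:5, warm:3, heart:2, for:2, ask:2, a:2, while:2, break:2, which:2, and:1, want:1, to:1, voice:1, onto:1, river:1, her:1, road:1, song:1, in:1, during:1, … (15 more, each freq 1)
Σf² = 88; N² = 2304
Repeat rate = 88 / 2304 = 0.04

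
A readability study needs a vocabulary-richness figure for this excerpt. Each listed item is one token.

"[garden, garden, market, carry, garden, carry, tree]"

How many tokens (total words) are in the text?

7

Tokens: garden, garden, market, carry, garden, carry, tree
N = 7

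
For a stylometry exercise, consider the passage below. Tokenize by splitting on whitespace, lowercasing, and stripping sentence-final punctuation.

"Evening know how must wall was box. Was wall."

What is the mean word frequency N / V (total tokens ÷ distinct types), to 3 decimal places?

1.286

N = 9 tokens, V = 7 types.
Mean frequency = N / V = 9 / 7 = 1.286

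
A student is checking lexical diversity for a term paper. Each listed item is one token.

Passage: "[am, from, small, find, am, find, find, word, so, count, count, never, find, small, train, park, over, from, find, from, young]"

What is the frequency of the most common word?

Frequencies: find:5, from:3, am:2, small:2, count:2, word:1, so:1, never:1, train:1, park:1, over:1, young:1
Most common: 'find' with frequency 5.

5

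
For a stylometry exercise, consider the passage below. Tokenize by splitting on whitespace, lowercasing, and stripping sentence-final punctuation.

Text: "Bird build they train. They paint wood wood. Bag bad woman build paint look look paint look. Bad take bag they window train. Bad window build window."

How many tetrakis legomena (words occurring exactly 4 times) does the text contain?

Frequencies: build:3, they:3, paint:3, bad:3, look:3, window:3, train:2, wood:2, bag:2, bird:1, woman:1, take:1
Words with frequency 4: (none)

0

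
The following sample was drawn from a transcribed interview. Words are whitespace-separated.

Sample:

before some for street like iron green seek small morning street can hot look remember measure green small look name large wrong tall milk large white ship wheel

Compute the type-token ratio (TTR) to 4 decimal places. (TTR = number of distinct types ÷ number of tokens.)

N = 28 tokens, V = 23 types.
TTR = V / N = 23 / 28 = 0.8214

0.8214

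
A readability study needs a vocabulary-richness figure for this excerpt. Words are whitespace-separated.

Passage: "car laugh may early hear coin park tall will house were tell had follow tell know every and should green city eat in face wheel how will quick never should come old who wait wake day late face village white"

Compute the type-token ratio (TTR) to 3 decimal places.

N = 40 tokens, V = 36 types.
TTR = V / N = 36 / 40 = 0.900

0.900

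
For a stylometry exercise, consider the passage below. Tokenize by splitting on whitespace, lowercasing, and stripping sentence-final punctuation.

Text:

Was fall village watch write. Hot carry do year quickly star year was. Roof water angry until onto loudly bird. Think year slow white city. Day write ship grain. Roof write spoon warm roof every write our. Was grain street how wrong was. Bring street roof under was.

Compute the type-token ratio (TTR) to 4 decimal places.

N = 48 tokens, V = 34 types.
TTR = V / N = 34 / 48 = 0.7083

0.7083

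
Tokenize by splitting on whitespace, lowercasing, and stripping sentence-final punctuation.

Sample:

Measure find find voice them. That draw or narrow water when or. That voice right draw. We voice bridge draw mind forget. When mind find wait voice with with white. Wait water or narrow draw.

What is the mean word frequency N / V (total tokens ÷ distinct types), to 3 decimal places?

1.944

N = 35 tokens, V = 18 types.
Mean frequency = N / V = 35 / 18 = 1.944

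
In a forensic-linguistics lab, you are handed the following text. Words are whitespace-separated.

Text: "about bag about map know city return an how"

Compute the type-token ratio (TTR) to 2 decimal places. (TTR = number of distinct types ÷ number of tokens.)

0.89

N = 9 tokens, V = 8 types.
TTR = V / N = 8 / 9 = 0.89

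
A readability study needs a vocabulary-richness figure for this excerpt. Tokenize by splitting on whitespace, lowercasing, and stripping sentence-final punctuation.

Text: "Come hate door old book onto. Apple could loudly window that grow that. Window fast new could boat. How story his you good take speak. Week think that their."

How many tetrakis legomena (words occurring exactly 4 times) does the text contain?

Frequencies: that:3, could:2, window:2, come:1, hate:1, door:1, old:1, book:1, onto:1, apple:1, loudly:1, grow:1, fast:1, new:1, boat:1, how:1, story:1, his:1, you:1, good:1, … (5 more, each freq 1)
Words with frequency 4: (none)

0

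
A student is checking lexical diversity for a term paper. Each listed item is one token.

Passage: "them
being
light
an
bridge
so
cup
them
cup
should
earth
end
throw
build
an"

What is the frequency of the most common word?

2

Frequencies: them:2, an:2, cup:2, being:1, light:1, bridge:1, so:1, should:1, earth:1, end:1, throw:1, build:1
Most common: 'them' with frequency 2.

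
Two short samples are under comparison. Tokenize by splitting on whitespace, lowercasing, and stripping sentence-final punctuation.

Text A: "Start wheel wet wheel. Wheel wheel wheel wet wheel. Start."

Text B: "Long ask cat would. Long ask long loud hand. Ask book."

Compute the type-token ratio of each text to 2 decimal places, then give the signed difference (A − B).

TTR(A) = 3/10 = 0.30
TTR(B) = 7/11 = 0.64
Difference = 0.30 − 0.64 = -0.34

-0.34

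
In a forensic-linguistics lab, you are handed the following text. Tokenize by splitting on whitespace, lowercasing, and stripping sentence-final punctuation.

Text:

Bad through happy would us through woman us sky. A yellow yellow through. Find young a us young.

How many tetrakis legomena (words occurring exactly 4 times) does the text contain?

Frequencies: through:3, us:3, a:2, yellow:2, young:2, bad:1, happy:1, would:1, woman:1, sky:1, find:1
Words with frequency 4: (none)

0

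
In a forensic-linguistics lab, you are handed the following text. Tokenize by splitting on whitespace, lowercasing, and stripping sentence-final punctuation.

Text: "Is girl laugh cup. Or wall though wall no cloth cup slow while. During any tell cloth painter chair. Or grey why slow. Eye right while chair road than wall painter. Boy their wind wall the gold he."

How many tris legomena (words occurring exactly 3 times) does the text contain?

Frequencies: wall:4, cup:2, or:2, cloth:2, slow:2, while:2, painter:2, chair:2, is:1, girl:1, laugh:1, though:1, no:1, during:1, any:1, tell:1, grey:1, why:1, eye:1, right:1, … (8 more, each freq 1)
Words with frequency 3: (none)

0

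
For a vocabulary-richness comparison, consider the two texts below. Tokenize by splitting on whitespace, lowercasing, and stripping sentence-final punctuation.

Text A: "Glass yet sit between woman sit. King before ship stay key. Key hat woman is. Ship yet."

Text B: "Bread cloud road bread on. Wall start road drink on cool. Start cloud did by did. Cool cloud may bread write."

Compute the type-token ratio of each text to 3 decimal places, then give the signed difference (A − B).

TTR(A) = 12/17 = 0.706
TTR(B) = 12/21 = 0.571
Difference = 0.706 − 0.571 = 0.135

0.135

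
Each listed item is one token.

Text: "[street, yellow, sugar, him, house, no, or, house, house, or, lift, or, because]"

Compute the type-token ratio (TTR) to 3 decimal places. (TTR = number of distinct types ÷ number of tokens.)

N = 13 tokens, V = 9 types.
TTR = V / N = 9 / 13 = 0.692

0.692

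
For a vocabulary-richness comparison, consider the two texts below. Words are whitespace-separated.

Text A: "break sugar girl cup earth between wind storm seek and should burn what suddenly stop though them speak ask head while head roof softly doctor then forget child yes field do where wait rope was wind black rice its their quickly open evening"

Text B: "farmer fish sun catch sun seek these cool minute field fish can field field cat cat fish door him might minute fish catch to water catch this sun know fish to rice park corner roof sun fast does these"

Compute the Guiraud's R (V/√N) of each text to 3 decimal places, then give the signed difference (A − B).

A: V=41, N=43, R=6.252
B: V=24, N=39, R=3.843
Difference = 6.252 − 3.843 = 2.409

2.409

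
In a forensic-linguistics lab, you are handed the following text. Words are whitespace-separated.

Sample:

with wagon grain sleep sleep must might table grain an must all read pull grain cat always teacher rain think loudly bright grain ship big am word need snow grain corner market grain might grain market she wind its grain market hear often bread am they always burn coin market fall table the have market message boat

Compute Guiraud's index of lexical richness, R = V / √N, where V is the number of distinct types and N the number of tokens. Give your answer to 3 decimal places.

N = 57, V = 40.
√N = 7.549834
R = 40 / 7.549834 = 5.298

5.298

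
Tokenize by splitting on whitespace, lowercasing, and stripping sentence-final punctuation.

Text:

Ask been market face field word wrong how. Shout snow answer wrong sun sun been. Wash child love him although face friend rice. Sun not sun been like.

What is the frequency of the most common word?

4

Frequencies: sun:4, been:3, face:2, wrong:2, ask:1, market:1, field:1, word:1, how:1, shout:1, snow:1, answer:1, wash:1, child:1, love:1, him:1, although:1, friend:1, rice:1, not:1, … (1 more, each freq 1)
Most common: 'sun' with frequency 4.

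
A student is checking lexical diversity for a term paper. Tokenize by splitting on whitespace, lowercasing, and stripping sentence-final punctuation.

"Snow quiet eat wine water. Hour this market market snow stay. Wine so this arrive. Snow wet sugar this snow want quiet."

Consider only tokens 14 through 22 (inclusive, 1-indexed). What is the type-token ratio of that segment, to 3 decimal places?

Segment tokens 14–22: this, arrive, snow, wet, sugar, this, snow, want, quiet
Segment N = 9, segment V = 7.
TTR = 7 / 9 = 0.778

0.778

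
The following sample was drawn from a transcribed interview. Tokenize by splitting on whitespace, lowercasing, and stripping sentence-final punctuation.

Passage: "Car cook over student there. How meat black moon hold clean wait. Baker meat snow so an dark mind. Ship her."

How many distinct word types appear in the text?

Distinct types: {an, baker, black, car, clean, cook, dark, her, hold, how, meat, mind, moon, over, ship, snow, so, student, there, wait}
V = 20

20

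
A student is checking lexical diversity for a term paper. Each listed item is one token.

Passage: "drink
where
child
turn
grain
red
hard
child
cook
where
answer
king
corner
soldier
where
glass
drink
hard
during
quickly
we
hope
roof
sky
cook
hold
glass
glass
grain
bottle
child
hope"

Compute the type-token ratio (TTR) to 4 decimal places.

N = 32 tokens, V = 21 types.
TTR = V / N = 21 / 32 = 0.6563

0.6563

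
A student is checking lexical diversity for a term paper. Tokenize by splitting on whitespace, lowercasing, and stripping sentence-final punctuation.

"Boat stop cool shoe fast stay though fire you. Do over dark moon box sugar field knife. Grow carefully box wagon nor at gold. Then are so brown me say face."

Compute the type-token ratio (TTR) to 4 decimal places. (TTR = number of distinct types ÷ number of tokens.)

N = 31 tokens, V = 30 types.
TTR = V / N = 30 / 31 = 0.9677

0.9677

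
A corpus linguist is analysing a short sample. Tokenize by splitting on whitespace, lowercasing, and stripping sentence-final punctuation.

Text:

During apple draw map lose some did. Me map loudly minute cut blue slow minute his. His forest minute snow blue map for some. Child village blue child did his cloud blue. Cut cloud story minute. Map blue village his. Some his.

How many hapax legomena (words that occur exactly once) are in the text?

11

Frequencies: blue:5, his:5, map:4, minute:4, some:3, did:2, cut:2, child:2, village:2, cloud:2, during:1, apple:1, draw:1, lose:1, me:1, loudly:1, slow:1, forest:1, snow:1, for:1, … (1 more, each freq 1)
Hapax (freq=1): apple, draw, during, for, forest, lose, loudly, me, slow, snow, story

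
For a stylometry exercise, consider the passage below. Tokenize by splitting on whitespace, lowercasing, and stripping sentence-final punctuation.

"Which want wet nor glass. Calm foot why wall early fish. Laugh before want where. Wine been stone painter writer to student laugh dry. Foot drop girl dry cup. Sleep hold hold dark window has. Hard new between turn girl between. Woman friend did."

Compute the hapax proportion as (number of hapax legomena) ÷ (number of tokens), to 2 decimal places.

Frequencies: want:2, foot:2, laugh:2, dry:2, girl:2, hold:2, between:2, which:1, wet:1, nor:1, glass:1, calm:1, why:1, wall:1, early:1, fish:1, before:1, where:1, wine:1, been:1, … (17 more, each freq 1)
Hapax count = 30; token count = 44.
Ratio = 30 / 44 = 0.68

0.68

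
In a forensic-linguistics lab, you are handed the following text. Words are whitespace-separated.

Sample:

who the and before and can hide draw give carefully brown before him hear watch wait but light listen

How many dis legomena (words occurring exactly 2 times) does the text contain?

Frequencies: and:2, before:2, who:1, the:1, can:1, hide:1, draw:1, give:1, carefully:1, brown:1, him:1, hear:1, watch:1, wait:1, but:1, light:1, listen:1
Words with frequency 2: and, before

2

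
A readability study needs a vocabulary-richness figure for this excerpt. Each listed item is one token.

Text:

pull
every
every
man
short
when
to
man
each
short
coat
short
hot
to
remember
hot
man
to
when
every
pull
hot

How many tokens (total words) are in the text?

Tokens: pull, every, every, man, short, when, to, man, each, short, coat, short, hot, to, remember, hot, man, to, when, every, pull, hot
N = 22

22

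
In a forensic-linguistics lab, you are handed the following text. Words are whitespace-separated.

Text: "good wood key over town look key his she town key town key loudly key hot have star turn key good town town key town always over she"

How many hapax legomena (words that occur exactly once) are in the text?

9

Frequencies: key:7, town:6, good:2, over:2, she:2, wood:1, look:1, his:1, loudly:1, hot:1, have:1, star:1, turn:1, always:1
Hapax (freq=1): always, have, his, hot, look, loudly, star, turn, wood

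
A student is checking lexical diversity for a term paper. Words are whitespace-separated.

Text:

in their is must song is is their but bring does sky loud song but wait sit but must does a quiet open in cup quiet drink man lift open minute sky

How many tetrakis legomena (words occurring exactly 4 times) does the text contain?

Frequencies: is:3, but:3, in:2, their:2, must:2, song:2, does:2, sky:2, quiet:2, open:2, bring:1, loud:1, wait:1, sit:1, a:1, cup:1, drink:1, man:1, lift:1, minute:1
Words with frequency 4: (none)

0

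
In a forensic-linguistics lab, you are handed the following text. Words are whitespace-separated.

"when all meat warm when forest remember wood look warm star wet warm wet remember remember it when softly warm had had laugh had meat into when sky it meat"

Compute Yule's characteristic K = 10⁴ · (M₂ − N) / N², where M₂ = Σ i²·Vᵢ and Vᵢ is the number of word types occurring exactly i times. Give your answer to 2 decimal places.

511.11

Frequencies: when:4, warm:4, meat:3, remember:3, had:3, wet:2, it:2, all:1, forest:1, wood:1, look:1, star:1, softly:1, laugh:1, into:1, sky:1
N = 30. Frequency spectrum: V_1=9, V_2=2, V_3=3, V_4=2
M₂ = 1²·9 + 2²·2 + 3²·3 + 4²·2 = 76
K = 10000 × (76 − 30) / 30² = 511.11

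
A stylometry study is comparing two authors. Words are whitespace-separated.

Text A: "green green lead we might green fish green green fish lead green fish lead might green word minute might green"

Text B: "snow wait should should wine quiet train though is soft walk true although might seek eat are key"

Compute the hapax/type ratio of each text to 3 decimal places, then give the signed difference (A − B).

A: hapax=3, V=7, ratio=0.429
B: hapax=16, V=17, ratio=0.941
Difference = 0.429 − 0.941 = -0.512

-0.512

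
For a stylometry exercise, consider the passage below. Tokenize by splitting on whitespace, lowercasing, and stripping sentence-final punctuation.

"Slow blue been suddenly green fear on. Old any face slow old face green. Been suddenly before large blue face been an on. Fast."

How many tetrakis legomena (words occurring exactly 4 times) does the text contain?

0

Frequencies: been:3, face:3, slow:2, blue:2, suddenly:2, green:2, on:2, old:2, fear:1, any:1, before:1, large:1, an:1, fast:1
Words with frequency 4: (none)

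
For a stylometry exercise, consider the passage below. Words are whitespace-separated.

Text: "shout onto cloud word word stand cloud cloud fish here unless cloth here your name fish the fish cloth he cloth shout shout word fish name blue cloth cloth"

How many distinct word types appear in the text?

14

Distinct types: {blue, cloth, cloud, fish, he, here, name, onto, shout, stand, the, unless, word, your}
V = 14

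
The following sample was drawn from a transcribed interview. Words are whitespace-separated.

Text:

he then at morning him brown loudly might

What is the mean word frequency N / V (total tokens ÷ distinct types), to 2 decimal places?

1.00

N = 8 tokens, V = 8 types.
Mean frequency = N / V = 8 / 8 = 1.00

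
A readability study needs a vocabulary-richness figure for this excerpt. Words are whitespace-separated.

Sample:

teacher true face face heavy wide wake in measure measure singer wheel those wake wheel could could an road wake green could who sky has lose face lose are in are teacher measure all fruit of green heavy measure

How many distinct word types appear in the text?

23

Distinct types: {all, an, are, could, face, fruit, green, has, heavy, in, lose, measure, of, road, singer, sky, teacher, those, true, wake, wheel, who, wide}
V = 23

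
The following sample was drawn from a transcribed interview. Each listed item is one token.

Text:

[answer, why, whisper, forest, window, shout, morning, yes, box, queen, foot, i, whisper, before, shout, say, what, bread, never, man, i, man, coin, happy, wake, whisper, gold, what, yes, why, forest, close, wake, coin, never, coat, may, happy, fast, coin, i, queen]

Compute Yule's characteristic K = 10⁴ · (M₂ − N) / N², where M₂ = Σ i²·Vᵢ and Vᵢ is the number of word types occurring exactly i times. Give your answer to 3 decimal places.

Frequencies: whisper:3, i:3, coin:3, why:2, forest:2, shout:2, yes:2, queen:2, what:2, never:2, man:2, happy:2, wake:2, answer:1, window:1, morning:1, box:1, foot:1, before:1, say:1, … (6 more, each freq 1)
N = 42. Frequency spectrum: V_1=13, V_2=10, V_3=3
M₂ = 1²·13 + 2²·10 + 3²·3 = 80
K = 10000 × (80 − 42) / 42² = 215.420

215.420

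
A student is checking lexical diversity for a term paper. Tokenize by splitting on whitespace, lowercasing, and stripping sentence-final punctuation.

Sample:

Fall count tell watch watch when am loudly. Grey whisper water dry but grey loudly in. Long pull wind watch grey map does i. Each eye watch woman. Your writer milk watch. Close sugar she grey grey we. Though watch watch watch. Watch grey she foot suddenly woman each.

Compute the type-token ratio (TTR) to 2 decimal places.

0.65

N = 49 tokens, V = 32 types.
TTR = V / N = 32 / 49 = 0.65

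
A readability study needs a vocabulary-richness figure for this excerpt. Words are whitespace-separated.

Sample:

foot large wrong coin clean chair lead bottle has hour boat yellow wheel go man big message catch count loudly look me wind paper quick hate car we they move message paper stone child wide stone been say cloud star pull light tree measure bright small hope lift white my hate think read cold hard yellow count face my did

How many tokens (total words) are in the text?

Tokens: foot, large, wrong, coin, clean, chair, lead, bottle, has, hour, boat, yellow, wheel, go, man, big, message, catch, count, loudly, look, me, wind, paper, quick, hate, car, we, they, move, message, paper, stone, child, wide, stone, been, say, cloud, star, pull, light, tree, measure, bright, small, hope, lift, white, my, hate, think, read, cold, hard, yellow, count, face, my, did
N = 60

60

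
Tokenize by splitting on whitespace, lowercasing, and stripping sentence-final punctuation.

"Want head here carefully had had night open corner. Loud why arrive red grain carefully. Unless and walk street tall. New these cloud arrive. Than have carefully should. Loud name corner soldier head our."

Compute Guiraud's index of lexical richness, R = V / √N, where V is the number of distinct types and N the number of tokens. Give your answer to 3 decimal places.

N = 34, V = 27.
√N = 5.830952
R = 27 / 5.830952 = 4.630

4.630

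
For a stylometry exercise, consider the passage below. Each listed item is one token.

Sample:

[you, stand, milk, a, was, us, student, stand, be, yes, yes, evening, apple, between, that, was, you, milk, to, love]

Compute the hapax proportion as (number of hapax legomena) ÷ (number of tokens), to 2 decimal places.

0.50

Frequencies: you:2, stand:2, milk:2, was:2, yes:2, a:1, us:1, student:1, be:1, evening:1, apple:1, between:1, that:1, to:1, love:1
Hapax count = 10; token count = 20.
Ratio = 10 / 20 = 0.50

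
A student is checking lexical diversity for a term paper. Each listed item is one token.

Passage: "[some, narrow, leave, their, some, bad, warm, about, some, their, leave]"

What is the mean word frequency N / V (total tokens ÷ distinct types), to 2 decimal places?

N = 11 tokens, V = 7 types.
Mean frequency = N / V = 11 / 7 = 1.57

1.57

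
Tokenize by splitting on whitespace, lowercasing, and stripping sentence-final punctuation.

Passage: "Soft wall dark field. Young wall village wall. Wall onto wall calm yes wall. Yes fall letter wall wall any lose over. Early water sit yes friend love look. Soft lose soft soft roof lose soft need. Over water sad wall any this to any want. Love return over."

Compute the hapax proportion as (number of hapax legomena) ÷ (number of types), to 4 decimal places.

0.7037

Frequencies: wall:9, soft:5, yes:3, any:3, lose:3, over:3, water:2, love:2, dark:1, field:1, young:1, village:1, onto:1, calm:1, fall:1, letter:1, early:1, sit:1, friend:1, look:1, … (7 more, each freq 1)
Hapax count = 19; type count = 27.
Ratio = 19 / 27 = 0.7037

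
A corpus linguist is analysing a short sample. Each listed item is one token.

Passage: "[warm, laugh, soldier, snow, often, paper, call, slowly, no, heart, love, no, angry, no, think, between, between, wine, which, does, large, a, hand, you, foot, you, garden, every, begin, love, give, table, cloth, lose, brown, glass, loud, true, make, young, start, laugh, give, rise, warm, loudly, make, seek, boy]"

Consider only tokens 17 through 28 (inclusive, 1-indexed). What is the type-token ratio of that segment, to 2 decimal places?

0.92

Segment tokens 17–28: between, wine, which, does, large, a, hand, you, foot, you, garden, every
Segment N = 12, segment V = 11.
TTR = 11 / 12 = 0.92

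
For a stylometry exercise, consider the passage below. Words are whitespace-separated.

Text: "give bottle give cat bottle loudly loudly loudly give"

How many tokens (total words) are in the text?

Tokens: give, bottle, give, cat, bottle, loudly, loudly, loudly, give
N = 9

9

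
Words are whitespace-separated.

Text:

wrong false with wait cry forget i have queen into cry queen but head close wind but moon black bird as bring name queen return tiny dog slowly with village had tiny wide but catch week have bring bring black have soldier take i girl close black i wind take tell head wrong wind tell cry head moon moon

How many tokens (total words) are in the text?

59

Tokens: wrong, false, with, wait, cry, forget, i, have, queen, into, cry, queen, but, head, close, wind, but, moon, black, bird, as, bring, name, queen, return, tiny, dog, slowly, with, village, had, tiny, wide, but, catch, week, have, bring, bring, black, have, soldier, take, i, girl, close, black, i, wind, take, tell, head, wrong, wind, tell, cry, head, moon, moon
N = 59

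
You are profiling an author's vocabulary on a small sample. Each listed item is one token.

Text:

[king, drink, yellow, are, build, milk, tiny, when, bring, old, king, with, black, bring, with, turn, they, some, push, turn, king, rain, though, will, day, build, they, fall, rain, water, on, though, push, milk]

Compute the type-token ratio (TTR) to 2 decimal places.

0.68

N = 34 tokens, V = 23 types.
TTR = V / N = 23 / 34 = 0.68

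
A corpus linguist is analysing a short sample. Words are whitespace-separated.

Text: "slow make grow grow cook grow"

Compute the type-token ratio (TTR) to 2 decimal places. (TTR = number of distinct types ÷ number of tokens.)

0.67

N = 6 tokens, V = 4 types.
TTR = V / N = 4 / 6 = 0.67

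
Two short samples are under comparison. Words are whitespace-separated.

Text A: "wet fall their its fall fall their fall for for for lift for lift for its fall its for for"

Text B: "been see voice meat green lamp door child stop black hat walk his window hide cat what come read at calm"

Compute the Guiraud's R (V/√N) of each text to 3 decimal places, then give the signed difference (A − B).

-3.241

A: V=6, N=20, R=1.342
B: V=21, N=21, R=4.583
Difference = 1.342 − 4.583 = -3.241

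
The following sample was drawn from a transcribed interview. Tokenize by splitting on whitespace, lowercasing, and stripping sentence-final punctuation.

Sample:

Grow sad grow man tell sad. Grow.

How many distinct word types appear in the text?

Distinct types: {grow, man, sad, tell}
V = 4

4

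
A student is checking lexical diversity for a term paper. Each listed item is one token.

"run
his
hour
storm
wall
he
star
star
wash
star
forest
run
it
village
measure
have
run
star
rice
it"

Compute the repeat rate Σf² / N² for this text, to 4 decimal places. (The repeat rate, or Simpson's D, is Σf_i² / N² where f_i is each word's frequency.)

0.1000

Frequencies: star:4, run:3, it:2, his:1, hour:1, storm:1, wall:1, he:1, wash:1, forest:1, village:1, measure:1, have:1, rice:1
Σf² = 40; N² = 400
Repeat rate = 40 / 400 = 0.1000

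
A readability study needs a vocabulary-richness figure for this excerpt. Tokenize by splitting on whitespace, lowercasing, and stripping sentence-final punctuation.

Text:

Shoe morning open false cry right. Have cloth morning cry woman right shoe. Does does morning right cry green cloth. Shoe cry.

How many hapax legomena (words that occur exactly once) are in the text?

Frequencies: cry:4, shoe:3, morning:3, right:3, cloth:2, does:2, open:1, false:1, have:1, woman:1, green:1
Hapax (freq=1): false, green, have, open, woman

5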